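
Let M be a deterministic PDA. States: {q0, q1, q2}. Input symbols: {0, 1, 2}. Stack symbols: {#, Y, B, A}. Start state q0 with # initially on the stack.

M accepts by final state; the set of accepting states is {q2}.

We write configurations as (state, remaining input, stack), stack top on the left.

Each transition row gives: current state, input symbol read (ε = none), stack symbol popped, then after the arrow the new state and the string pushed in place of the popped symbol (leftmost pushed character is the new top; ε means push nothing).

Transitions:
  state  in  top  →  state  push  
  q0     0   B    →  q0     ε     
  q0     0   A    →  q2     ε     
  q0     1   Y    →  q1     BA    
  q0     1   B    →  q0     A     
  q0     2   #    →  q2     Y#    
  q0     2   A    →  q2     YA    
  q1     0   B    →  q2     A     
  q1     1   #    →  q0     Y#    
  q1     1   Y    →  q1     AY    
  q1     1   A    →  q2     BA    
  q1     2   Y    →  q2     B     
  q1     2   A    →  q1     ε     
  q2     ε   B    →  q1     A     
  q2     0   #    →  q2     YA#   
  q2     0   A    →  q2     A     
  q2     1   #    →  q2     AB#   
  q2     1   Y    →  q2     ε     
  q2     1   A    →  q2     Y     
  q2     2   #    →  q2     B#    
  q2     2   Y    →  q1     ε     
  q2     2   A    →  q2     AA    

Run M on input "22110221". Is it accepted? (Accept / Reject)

(q0, 22110221, #)
  read 2, top #: go to q2, push Y# → (q2, 2110221, Y#)
  read 2, top Y: go to q1, push ε → (q1, 110221, #)
  read 1, top #: go to q0, push Y# → (q0, 10221, Y#)
  read 1, top Y: go to q1, push BA → (q1, 0221, BA#)
  read 0, top B: go to q2, push A → (q2, 221, AA#)
  read 2, top A: go to q2, push AA → (q2, 21, AAA#)
  read 2, top A: go to q2, push AA → (q2, 1, AAAA#)
  read 1, top A: go to q2, push Y → (q2, ε, YAAA#)
All input consumed; state q2 ∈ F.

Accept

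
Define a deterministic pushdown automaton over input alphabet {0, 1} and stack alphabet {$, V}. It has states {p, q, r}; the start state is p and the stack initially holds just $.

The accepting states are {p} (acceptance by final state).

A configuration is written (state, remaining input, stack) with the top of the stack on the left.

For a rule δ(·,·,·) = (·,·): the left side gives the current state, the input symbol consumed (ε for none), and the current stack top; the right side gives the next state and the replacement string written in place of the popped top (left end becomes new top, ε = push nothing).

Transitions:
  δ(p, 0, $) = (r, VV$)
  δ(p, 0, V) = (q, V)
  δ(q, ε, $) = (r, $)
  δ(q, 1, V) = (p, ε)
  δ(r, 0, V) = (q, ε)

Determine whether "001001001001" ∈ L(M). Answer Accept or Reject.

(p, 001001001001, $)
  read 0, top $: go to r, push VV$ → (r, 01001001001, VV$)
  read 0, top V: go to q, push ε → (q, 1001001001, V$)
  read 1, top V: go to p, push ε → (p, 001001001, $)
  read 0, top $: go to r, push VV$ → (r, 01001001, VV$)
  read 0, top V: go to q, push ε → (q, 1001001, V$)
  read 1, top V: go to p, push ε → (p, 001001, $)
  read 0, top $: go to r, push VV$ → (r, 01001, VV$)
  read 0, top V: go to q, push ε → (q, 1001, V$)
  read 1, top V: go to p, push ε → (p, 001, $)
  read 0, top $: go to r, push VV$ → (r, 01, VV$)
  read 0, top V: go to q, push ε → (q, 1, V$)
  read 1, top V: go to p, push ε → (p, ε, $)
All input consumed; state p ∈ F.

Accept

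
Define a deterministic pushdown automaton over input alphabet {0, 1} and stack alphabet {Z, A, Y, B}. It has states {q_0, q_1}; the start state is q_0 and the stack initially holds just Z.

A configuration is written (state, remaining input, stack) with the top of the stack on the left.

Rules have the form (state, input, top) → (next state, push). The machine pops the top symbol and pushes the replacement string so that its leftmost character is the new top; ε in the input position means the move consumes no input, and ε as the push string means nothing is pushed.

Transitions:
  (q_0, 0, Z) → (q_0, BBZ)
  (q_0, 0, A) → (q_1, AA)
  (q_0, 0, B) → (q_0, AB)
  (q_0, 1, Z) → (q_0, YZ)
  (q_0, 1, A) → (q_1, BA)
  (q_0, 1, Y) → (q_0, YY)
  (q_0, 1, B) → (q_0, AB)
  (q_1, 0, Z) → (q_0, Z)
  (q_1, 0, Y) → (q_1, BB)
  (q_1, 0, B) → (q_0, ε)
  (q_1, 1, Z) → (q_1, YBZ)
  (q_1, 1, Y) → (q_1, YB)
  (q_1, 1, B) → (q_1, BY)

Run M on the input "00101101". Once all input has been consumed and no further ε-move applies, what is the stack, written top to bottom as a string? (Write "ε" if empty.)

(q_0, 00101101, Z)
  read 0, top Z: go to q_0, push BBZ → (q_0, 0101101, BBZ)
  read 0, top B: go to q_0, push AB → (q_0, 101101, ABBZ)
  read 1, top A: go to q_1, push BA → (q_1, 01101, BABBZ)
  read 0, top B: go to q_0, push ε → (q_0, 1101, ABBZ)
  read 1, top A: go to q_1, push BA → (q_1, 101, BABBZ)
  read 1, top B: go to q_1, push BY → (q_1, 01, BYABBZ)
  read 0, top B: go to q_0, push ε → (q_0, 1, YABBZ)
  read 1, top Y: go to q_0, push YY → (q_0, ε, YYABBZ)
All input consumed in state q_0 with stack YYABBZ.

YYABBZ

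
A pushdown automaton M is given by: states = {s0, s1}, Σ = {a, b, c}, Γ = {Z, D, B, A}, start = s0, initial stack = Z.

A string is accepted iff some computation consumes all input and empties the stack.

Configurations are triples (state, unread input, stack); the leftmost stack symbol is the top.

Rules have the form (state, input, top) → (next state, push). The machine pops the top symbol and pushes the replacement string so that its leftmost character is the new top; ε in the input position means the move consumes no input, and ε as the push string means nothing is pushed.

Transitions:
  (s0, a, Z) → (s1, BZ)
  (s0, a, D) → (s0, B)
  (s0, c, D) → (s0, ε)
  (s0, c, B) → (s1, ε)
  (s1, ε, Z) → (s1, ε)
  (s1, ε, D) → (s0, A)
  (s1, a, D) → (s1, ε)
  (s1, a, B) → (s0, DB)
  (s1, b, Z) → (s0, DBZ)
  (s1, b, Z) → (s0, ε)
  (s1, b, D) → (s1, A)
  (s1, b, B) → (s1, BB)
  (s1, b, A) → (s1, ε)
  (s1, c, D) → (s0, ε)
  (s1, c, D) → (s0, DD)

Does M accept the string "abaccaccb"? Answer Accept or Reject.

One accepting computation: (s0, abaccaccb, Z) ⊢ (s1, baccaccb, BZ) ⊢ (s1, accaccb, BBZ) ⊢ (s0, ccaccb, DBBZ) ⊢ (s0, caccb, BBZ) ⊢ (s1, accb, BZ) ⊢ (s0, ccb, DBZ) ⊢ (s0, cb, BZ) ⊢ (s1, b, Z) ⊢ (s0, ε, ε)
All input consumed and the stack is empty.

Accept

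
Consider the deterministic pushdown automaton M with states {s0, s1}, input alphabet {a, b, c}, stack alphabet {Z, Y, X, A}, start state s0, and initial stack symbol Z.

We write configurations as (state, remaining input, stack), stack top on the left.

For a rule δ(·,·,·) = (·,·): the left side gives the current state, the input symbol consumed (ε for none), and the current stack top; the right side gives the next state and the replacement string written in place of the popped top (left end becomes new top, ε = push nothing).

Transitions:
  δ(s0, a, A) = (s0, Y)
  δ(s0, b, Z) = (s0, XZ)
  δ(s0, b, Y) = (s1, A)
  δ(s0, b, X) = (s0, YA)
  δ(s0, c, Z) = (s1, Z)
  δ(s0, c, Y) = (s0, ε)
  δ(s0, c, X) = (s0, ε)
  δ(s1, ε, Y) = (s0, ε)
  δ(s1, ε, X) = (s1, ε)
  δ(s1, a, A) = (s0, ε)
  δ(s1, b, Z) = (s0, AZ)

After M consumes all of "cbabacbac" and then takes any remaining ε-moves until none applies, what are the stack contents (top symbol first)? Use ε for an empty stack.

(s0, cbabacbac, Z) ⊢ (s1, babacbac, Z) ⊢ (s0, abacbac, AZ) ⊢ (s0, bacbac, YZ) ⊢ (s1, acbac, AZ) ⊢ (s0, cbac, Z) ⊢ (s1, bac, Z) ⊢ (s0, ac, AZ) ⊢ (s0, c, YZ) ⊢ (s0, ε, Z)
All input consumed in state s0 with stack Z.

Z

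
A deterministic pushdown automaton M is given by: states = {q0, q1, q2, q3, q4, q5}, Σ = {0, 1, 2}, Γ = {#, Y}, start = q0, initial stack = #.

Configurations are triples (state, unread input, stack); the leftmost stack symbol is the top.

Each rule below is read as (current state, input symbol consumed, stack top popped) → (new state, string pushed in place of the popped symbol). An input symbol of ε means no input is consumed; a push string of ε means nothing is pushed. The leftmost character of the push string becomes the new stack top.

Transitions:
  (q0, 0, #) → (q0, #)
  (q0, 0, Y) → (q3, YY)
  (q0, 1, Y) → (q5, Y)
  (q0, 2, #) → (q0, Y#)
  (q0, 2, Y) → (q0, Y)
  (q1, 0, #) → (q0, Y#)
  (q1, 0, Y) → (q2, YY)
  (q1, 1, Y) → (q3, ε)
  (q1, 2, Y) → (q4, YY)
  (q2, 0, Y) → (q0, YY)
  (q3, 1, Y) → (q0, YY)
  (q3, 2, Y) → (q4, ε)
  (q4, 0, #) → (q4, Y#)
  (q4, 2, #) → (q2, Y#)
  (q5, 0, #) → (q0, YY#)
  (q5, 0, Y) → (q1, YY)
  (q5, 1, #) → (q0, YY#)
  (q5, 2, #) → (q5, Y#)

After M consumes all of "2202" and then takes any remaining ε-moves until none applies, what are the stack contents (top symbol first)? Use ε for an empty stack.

(q0, 2202, #) ⊢ (q0, 202, Y#) ⊢ (q0, 02, Y#) ⊢ (q3, 2, YY#) ⊢ (q4, ε, Y#)
All input consumed in state q4 with stack Y#.

Y#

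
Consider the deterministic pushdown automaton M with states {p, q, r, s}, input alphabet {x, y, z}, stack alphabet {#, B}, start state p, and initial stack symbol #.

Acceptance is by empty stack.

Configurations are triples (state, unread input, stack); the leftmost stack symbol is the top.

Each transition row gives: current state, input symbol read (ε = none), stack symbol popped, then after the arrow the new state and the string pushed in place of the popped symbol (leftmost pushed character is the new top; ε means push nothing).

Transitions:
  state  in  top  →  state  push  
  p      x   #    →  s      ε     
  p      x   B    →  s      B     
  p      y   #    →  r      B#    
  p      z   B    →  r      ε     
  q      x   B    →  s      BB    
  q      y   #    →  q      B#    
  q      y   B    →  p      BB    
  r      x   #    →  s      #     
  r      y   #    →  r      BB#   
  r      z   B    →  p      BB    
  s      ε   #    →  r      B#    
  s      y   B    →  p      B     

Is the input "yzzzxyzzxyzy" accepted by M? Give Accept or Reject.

Reject

(p, yzzzxyzzxyzy, #)
  read y, top #: go to r, push B# → (r, zzzxyzzxyzy, B#)
  read z, top B: go to p, push BB → (p, zzxyzzxyzy, BB#)
  read z, top B: go to r, push ε → (r, zxyzzxyzy, B#)
  read z, top B: go to p, push BB → (p, xyzzxyzy, BB#)
  read x, top B: go to s, push B → (s, yzzxyzy, BB#)
  read y, top B: go to p, push B → (p, zzxyzy, BB#)
  read z, top B: go to r, push ε → (r, zxyzy, B#)
  read z, top B: go to p, push BB → (p, xyzy, BB#)
  read x, top B: go to s, push B → (s, yzy, BB#)
  read y, top B: go to p, push B → (p, zy, BB#)
  read z, top B: go to r, push ε → (r, y, B#)
No transition applies at (r, y, B#); input not fully consumed.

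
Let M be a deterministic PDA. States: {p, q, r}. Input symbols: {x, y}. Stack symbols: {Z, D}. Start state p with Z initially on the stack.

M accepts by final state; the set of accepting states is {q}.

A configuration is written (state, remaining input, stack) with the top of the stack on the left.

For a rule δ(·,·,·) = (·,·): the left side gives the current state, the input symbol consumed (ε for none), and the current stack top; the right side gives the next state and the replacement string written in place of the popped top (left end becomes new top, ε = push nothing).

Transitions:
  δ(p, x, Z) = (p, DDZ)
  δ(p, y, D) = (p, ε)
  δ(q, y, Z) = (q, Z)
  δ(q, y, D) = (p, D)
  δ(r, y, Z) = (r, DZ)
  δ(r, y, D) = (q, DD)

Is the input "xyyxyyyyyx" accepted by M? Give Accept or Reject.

Reject

(p, xyyxyyyyyx, Z)
  read x, top Z: go to p, push DDZ → (p, yyxyyyyyx, DDZ)
  read y, top D: go to p, push ε → (p, yxyyyyyx, DZ)
  read y, top D: go to p, push ε → (p, xyyyyyx, Z)
  read x, top Z: go to p, push DDZ → (p, yyyyyx, DDZ)
  read y, top D: go to p, push ε → (p, yyyyx, DZ)
  read y, top D: go to p, push ε → (p, yyyx, Z)
No transition applies at (p, yyyx, Z); input not fully consumed.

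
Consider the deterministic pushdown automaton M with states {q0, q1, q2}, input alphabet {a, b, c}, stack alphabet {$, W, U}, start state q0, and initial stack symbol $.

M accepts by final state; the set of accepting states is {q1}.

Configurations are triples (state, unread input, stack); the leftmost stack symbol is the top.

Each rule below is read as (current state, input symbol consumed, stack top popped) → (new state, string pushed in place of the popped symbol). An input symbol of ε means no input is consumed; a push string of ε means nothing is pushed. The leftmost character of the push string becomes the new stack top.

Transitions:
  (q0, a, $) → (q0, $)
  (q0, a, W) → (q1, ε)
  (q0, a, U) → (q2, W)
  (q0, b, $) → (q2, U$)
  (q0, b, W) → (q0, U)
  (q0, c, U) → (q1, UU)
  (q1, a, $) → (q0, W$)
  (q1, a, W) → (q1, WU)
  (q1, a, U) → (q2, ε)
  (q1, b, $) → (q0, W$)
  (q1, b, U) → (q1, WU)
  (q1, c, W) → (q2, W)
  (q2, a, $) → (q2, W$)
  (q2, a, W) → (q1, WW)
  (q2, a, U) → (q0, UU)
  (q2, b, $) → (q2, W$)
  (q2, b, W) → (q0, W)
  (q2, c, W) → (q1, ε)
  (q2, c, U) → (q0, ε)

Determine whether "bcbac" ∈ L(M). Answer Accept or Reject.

(q0, bcbac, $)
  read b, top $: go to q2, push U$ → (q2, cbac, U$)
  read c, top U: go to q0, push ε → (q0, bac, $)
  read b, top $: go to q2, push U$ → (q2, ac, U$)
  read a, top U: go to q0, push UU → (q0, c, UU$)
  read c, top U: go to q1, push UU → (q1, ε, UUU$)
All input consumed; state q1 ∈ F.

Accept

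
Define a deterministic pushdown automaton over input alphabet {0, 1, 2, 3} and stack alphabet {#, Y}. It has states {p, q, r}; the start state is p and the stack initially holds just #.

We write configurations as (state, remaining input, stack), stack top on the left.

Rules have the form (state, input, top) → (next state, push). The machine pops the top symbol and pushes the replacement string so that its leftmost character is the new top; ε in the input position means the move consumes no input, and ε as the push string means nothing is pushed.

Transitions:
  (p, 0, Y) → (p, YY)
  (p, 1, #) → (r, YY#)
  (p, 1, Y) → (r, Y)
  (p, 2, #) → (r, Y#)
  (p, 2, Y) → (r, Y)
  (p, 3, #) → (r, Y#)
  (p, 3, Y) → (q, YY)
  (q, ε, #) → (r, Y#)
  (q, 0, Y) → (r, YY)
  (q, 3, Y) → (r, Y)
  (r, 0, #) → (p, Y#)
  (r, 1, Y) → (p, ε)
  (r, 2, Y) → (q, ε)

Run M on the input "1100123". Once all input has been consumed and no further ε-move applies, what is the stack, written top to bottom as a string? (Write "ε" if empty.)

(p, 1100123, #)
  read 1, top #: go to r, push YY# → (r, 100123, YY#)
  read 1, top Y: go to p, push ε → (p, 00123, Y#)
  read 0, top Y: go to p, push YY → (p, 0123, YY#)
  read 0, top Y: go to p, push YY → (p, 123, YYY#)
  read 1, top Y: go to r, push Y → (r, 23, YYY#)
  read 2, top Y: go to q, push ε → (q, 3, YY#)
  read 3, top Y: go to r, push Y → (r, ε, YY#)
All input consumed in state r with stack YY#.

YY#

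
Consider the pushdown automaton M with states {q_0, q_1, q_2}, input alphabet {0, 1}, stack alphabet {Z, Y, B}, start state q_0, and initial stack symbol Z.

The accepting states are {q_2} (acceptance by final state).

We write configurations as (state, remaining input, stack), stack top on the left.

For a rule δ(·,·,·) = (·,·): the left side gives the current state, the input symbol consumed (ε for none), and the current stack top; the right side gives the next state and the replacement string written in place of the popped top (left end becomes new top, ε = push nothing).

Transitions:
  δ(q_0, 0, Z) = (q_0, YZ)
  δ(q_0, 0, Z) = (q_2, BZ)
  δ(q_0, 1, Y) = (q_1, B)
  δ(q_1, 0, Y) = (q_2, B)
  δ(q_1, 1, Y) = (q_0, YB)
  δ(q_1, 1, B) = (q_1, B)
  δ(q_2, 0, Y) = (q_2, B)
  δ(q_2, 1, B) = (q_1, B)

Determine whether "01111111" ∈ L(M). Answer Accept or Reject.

Reject

No computation consumes all input and reaches a final state.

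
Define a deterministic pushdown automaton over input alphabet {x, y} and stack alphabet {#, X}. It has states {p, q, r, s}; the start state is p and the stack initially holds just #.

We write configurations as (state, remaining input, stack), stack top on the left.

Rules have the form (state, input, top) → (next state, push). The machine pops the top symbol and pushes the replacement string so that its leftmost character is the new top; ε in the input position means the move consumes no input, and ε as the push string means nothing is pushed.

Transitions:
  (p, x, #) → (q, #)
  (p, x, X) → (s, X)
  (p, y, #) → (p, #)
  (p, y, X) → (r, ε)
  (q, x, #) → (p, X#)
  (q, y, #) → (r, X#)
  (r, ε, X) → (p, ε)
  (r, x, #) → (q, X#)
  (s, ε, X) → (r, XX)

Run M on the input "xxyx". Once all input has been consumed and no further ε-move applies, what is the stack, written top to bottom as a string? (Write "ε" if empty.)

(p, xxyx, #) ⊢ (q, xyx, #) ⊢ (p, yx, X#) ⊢ (r, x, #) ⊢ (q, ε, X#)
All input consumed in state q with stack X#.

X#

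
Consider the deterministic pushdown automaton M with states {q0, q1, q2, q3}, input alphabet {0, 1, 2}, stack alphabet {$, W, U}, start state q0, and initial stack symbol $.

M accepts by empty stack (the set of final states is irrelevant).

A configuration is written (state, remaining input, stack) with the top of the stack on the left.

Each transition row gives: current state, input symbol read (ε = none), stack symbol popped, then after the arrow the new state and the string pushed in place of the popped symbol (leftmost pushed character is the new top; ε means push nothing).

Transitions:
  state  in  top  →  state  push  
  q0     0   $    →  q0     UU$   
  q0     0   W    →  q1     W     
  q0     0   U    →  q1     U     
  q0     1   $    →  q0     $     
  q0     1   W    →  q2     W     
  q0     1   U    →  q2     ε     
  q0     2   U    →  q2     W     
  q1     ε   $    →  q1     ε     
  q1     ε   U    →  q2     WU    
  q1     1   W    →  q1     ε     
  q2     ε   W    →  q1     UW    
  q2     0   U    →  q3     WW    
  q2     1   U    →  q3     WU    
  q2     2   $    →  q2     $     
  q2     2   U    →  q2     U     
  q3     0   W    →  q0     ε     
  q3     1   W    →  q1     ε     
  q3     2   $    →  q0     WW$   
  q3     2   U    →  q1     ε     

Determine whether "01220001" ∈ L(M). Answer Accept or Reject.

(q0, 01220001, $) ⊢ (q0, 1220001, UU$) ⊢ (q2, 220001, U$) ⊢ (q2, 20001, U$) ⊢ (q2, 0001, U$) ⊢ (q3, 001, WW$) ⊢ (q0, 01, W$) ⊢ (q1, 1, W$) ⊢ (q1, ε, $) ⊢ (q1, ε, ε)
All input consumed and the stack is empty.

Accept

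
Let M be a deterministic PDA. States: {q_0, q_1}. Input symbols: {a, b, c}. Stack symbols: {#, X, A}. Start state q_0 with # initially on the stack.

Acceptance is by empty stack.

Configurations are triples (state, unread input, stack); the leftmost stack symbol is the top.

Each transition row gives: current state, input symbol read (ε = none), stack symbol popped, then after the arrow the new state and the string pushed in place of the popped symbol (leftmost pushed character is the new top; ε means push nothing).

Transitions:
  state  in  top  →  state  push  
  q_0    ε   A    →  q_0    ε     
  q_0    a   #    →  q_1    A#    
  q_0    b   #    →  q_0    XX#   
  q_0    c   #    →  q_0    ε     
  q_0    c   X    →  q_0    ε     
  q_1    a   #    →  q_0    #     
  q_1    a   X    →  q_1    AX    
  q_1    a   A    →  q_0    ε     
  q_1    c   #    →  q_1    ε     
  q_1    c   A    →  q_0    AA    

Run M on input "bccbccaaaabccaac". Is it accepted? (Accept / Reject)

(q_0, bccbccaaaabccaac, #)
  read b, top #: go to q_0, push XX# → (q_0, ccbccaaaabccaac, XX#)
  read c, top X: go to q_0, push ε → (q_0, cbccaaaabccaac, X#)
  read c, top X: go to q_0, push ε → (q_0, bccaaaabccaac, #)
  read b, top #: go to q_0, push XX# → (q_0, ccaaaabccaac, XX#)
  read c, top X: go to q_0, push ε → (q_0, caaaabccaac, X#)
  read c, top X: go to q_0, push ε → (q_0, aaaabccaac, #)
  read a, top #: go to q_1, push A# → (q_1, aaabccaac, A#)
  read a, top A: go to q_0, push ε → (q_0, aabccaac, #)
  read a, top #: go to q_1, push A# → (q_1, abccaac, A#)
  read a, top A: go to q_0, push ε → (q_0, bccaac, #)
  read b, top #: go to q_0, push XX# → (q_0, ccaac, XX#)
  read c, top X: go to q_0, push ε → (q_0, caac, X#)
  read c, top X: go to q_0, push ε → (q_0, aac, #)
  read a, top #: go to q_1, push A# → (q_1, ac, A#)
  read a, top A: go to q_0, push ε → (q_0, c, #)
  read c, top #: go to q_0, push ε → (q_0, ε, ε)
All input consumed and the stack is empty.

Accept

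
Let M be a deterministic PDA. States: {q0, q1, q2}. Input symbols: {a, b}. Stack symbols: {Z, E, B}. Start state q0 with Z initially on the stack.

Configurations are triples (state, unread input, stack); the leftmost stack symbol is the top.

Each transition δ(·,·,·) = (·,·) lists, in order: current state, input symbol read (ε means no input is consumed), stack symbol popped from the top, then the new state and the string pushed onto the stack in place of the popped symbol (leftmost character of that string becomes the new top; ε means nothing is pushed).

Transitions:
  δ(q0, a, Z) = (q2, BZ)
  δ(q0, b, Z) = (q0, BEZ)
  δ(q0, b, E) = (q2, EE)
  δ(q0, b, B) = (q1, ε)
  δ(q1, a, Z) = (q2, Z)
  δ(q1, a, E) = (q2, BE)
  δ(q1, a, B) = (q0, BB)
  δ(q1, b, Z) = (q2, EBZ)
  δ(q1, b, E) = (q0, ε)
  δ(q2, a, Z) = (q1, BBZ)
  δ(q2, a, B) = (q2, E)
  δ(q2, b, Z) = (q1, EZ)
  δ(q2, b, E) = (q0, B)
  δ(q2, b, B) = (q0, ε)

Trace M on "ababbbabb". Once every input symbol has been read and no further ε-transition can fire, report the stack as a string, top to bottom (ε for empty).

EEZ

(q0, ababbbabb, Z)
  read a, top Z: go to q2, push BZ → (q2, babbbabb, BZ)
  read b, top B: go to q0, push ε → (q0, abbbabb, Z)
  read a, top Z: go to q2, push BZ → (q2, bbbabb, BZ)
  read b, top B: go to q0, push ε → (q0, bbabb, Z)
  read b, top Z: go to q0, push BEZ → (q0, babb, BEZ)
  read b, top B: go to q1, push ε → (q1, abb, EZ)
  read a, top E: go to q2, push BE → (q2, bb, BEZ)
  read b, top B: go to q0, push ε → (q0, b, EZ)
  read b, top E: go to q2, push EE → (q2, ε, EEZ)
All input consumed in state q2 with stack EEZ.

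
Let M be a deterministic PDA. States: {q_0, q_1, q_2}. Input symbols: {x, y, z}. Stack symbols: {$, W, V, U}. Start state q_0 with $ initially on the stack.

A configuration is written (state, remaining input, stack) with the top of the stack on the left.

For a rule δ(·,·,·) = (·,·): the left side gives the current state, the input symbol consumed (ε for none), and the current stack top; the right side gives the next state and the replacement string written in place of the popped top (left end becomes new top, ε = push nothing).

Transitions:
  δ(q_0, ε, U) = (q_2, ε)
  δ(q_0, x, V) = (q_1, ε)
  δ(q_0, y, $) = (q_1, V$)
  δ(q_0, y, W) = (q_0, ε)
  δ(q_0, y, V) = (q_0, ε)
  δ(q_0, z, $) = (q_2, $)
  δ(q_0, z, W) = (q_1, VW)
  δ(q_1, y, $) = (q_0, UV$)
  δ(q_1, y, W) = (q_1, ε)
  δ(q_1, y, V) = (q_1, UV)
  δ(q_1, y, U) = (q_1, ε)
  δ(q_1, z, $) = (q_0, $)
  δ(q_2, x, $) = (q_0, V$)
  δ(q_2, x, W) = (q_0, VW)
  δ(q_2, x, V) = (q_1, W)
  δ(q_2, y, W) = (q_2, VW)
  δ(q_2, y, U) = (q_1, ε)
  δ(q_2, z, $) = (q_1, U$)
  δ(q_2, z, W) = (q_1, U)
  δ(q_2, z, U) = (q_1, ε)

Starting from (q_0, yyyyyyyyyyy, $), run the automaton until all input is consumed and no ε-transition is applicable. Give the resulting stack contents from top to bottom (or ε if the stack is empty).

(q_0, yyyyyyyyyyy, $)
  read y, top $: go to q_1, push V$ → (q_1, yyyyyyyyyy, V$)
  read y, top V: go to q_1, push UV → (q_1, yyyyyyyyy, UV$)
  read y, top U: go to q_1, push ε → (q_1, yyyyyyyy, V$)
  read y, top V: go to q_1, push UV → (q_1, yyyyyyy, UV$)
  read y, top U: go to q_1, push ε → (q_1, yyyyyy, V$)
  read y, top V: go to q_1, push UV → (q_1, yyyyy, UV$)
  read y, top U: go to q_1, push ε → (q_1, yyyy, V$)
  read y, top V: go to q_1, push UV → (q_1, yyy, UV$)
  read y, top U: go to q_1, push ε → (q_1, yy, V$)
  read y, top V: go to q_1, push UV → (q_1, y, UV$)
  read y, top U: go to q_1, push ε → (q_1, ε, V$)
All input consumed in state q_1 with stack V$.

V$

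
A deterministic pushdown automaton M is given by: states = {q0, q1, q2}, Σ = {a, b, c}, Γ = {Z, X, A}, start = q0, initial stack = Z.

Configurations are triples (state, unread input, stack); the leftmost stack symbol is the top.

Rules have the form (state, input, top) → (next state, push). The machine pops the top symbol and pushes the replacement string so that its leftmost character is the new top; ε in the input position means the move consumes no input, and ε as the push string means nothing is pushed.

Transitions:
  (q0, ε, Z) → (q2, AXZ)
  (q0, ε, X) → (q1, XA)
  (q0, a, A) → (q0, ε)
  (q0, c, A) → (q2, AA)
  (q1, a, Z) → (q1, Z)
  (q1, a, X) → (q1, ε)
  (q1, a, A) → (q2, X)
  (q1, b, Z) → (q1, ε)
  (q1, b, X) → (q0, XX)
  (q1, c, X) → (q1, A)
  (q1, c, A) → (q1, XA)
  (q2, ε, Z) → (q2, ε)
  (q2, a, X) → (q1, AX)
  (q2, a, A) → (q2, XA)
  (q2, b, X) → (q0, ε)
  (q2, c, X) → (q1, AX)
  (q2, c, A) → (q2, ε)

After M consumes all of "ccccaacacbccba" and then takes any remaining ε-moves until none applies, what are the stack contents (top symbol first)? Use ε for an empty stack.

(q0, ccccaacacbccba, Z)
  ε-move, top Z: go to q2, push AXZ → (q2, ccccaacacbccba, AXZ)
  read c, top A: go to q2, push ε → (q2, cccaacacbccba, XZ)
  read c, top X: go to q1, push AX → (q1, ccaacacbccba, AXZ)
  read c, top A: go to q1, push XA → (q1, caacacbccba, XAXZ)
  read c, top X: go to q1, push A → (q1, aacacbccba, AAXZ)
  read a, top A: go to q2, push X → (q2, acacbccba, XAXZ)
  read a, top X: go to q1, push AX → (q1, cacbccba, AXAXZ)
  read c, top A: go to q1, push XA → (q1, acbccba, XAXAXZ)
  read a, top X: go to q1, push ε → (q1, cbccba, AXAXZ)
  read c, top A: go to q1, push XA → (q1, bccba, XAXAXZ)
  read b, top X: go to q0, push XX → (q0, ccba, XXAXAXZ)
  ε-move, top X: go to q1, push XA → (q1, ccba, XAXAXAXZ)
  read c, top X: go to q1, push A → (q1, cba, AAXAXAXZ)
  read c, top A: go to q1, push XA → (q1, ba, XAAXAXAXZ)
  read b, top X: go to q0, push XX → (q0, a, XXAAXAXAXZ)
  ε-move, top X: go to q1, push XA → (q1, a, XAXAAXAXAXZ)
  read a, top X: go to q1, push ε → (q1, ε, AXAAXAXAXZ)
All input consumed in state q1 with stack AXAAXAXAXZ.

AXAAXAXAXZ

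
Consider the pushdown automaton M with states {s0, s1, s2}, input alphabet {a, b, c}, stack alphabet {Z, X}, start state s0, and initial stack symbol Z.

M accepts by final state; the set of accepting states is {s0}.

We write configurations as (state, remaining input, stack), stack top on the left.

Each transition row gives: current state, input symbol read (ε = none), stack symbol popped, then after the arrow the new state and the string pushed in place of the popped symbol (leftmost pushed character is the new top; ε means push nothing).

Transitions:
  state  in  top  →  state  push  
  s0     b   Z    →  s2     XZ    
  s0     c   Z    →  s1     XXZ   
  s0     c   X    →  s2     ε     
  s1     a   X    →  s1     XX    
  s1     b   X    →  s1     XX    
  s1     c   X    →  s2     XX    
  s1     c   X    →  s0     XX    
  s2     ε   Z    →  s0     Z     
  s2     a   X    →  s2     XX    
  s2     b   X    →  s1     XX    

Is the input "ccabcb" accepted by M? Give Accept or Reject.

Reject

No computation consumes all input and reaches a final state.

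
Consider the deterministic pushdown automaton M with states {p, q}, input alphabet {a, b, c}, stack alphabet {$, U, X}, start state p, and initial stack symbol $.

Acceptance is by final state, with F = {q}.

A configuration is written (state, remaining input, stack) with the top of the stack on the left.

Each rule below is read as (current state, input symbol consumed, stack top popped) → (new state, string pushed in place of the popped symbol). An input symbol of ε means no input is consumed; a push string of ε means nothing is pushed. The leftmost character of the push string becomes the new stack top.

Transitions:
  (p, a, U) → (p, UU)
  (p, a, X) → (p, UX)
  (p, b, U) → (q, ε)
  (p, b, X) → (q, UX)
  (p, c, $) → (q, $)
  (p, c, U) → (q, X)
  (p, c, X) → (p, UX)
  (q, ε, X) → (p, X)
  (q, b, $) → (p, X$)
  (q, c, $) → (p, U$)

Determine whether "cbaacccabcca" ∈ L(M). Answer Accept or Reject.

(p, cbaacccabcca, $) ⊢ (q, baacccabcca, $) ⊢ (p, aacccabcca, X$) ⊢ (p, acccabcca, UX$) ⊢ (p, cccabcca, UUX$) ⊢ (q, ccabcca, XUX$) ⊢ (p, ccabcca, XUX$) ⊢ (p, cabcca, UXUX$) ⊢ (q, abcca, XXUX$) ⊢ (p, abcca, XXUX$) ⊢ (p, bcca, UXXUX$) ⊢ (q, cca, XXUX$) ⊢ (p, cca, XXUX$) ⊢ (p, ca, UXXUX$) ⊢ (q, a, XXXUX$) ⊢ (p, a, XXXUX$) ⊢ (p, ε, UXXXUX$)
All input consumed; state p ∉ F and no further ε-move applies.

Reject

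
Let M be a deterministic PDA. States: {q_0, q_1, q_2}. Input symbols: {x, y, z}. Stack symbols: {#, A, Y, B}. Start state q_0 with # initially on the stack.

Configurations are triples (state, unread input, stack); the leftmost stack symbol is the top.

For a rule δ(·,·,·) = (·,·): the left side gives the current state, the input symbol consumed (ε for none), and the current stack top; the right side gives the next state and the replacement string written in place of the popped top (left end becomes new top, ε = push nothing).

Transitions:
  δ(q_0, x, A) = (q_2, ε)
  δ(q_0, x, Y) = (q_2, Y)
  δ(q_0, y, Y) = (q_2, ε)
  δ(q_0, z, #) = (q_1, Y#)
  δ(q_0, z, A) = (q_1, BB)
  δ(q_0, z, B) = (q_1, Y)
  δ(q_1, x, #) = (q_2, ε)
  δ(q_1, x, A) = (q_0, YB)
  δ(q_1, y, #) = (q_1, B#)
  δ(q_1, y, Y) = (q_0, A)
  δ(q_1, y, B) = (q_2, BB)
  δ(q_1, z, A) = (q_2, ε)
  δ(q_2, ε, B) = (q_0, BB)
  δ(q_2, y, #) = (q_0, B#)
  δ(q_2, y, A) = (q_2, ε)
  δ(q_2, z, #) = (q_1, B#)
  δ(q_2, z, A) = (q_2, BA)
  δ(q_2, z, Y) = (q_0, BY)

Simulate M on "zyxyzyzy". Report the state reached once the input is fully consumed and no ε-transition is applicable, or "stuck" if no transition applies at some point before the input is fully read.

(q_0, zyxyzyzy, #)
  read z, top #: go to q_1, push Y# → (q_1, yxyzyzy, Y#)
  read y, top Y: go to q_0, push A → (q_0, xyzyzy, A#)
  read x, top A: go to q_2, push ε → (q_2, yzyzy, #)
  read y, top #: go to q_0, push B# → (q_0, zyzy, B#)
  read z, top B: go to q_1, push Y → (q_1, yzy, Y#)
  read y, top Y: go to q_0, push A → (q_0, zy, A#)
  read z, top A: go to q_1, push BB → (q_1, y, BB#)
  read y, top B: go to q_2, push BB → (q_2, ε, BBB#)
  ε-move, top B: go to q_0, push BB → (q_0, ε, BBBB#)
All input consumed; M is in state q_0.

q_0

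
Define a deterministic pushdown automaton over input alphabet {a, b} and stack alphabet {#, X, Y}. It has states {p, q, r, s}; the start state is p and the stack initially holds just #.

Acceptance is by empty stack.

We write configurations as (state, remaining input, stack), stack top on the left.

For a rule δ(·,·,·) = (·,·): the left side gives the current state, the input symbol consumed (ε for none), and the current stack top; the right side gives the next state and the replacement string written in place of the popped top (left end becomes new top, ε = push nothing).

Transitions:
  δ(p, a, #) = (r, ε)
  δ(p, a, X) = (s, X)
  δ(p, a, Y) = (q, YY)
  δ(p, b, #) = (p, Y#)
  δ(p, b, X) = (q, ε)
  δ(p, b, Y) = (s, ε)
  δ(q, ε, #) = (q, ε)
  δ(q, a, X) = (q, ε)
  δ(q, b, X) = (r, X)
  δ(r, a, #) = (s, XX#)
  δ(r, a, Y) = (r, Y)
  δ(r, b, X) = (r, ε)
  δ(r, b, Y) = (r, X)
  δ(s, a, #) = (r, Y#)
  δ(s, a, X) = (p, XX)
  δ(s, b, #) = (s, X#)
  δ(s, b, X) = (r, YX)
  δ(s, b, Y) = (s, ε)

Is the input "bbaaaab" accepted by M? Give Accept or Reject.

Reject

(p, bbaaaab, #) ⊢ (p, baaaab, Y#) ⊢ (s, aaaab, #) ⊢ (r, aaab, Y#) ⊢ (r, aab, Y#) ⊢ (r, ab, Y#) ⊢ (r, b, Y#) ⊢ (r, ε, X#)
All input consumed; stack is X#, not empty, and no further ε-move applies.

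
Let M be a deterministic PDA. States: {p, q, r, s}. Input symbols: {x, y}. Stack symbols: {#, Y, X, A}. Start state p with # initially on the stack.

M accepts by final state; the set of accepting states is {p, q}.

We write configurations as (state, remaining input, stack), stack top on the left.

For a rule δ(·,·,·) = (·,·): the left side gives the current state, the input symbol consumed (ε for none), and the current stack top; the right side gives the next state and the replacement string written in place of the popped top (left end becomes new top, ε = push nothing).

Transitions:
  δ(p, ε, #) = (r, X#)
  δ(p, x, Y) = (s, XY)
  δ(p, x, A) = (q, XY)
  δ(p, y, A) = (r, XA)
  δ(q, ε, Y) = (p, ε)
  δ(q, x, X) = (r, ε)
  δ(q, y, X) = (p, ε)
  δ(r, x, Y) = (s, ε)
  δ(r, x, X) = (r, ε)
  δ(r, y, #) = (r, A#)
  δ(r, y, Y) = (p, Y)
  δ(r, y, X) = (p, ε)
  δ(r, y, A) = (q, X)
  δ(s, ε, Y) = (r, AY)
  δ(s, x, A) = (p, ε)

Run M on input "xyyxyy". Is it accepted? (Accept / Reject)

Accept

(p, xyyxyy, #)
  ε-move, top #: go to r, push X# → (r, xyyxyy, X#)
  read x, top X: go to r, push ε → (r, yyxyy, #)
  read y, top #: go to r, push A# → (r, yxyy, A#)
  read y, top A: go to q, push X → (q, xyy, X#)
  read x, top X: go to r, push ε → (r, yy, #)
  read y, top #: go to r, push A# → (r, y, A#)
  read y, top A: go to q, push X → (q, ε, X#)
All input consumed; state q ∈ F.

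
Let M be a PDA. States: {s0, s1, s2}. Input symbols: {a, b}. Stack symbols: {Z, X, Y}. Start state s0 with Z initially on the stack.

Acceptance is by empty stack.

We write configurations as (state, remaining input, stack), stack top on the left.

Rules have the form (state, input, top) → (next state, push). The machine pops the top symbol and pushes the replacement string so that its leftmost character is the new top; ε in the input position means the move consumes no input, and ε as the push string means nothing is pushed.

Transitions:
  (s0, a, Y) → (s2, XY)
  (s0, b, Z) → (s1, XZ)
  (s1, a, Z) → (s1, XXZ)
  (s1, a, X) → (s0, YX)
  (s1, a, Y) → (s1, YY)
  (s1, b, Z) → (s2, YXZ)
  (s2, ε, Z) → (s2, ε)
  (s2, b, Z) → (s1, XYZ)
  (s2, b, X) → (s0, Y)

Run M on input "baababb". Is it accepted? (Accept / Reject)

Reject

No computation consumes all input and empties the stack.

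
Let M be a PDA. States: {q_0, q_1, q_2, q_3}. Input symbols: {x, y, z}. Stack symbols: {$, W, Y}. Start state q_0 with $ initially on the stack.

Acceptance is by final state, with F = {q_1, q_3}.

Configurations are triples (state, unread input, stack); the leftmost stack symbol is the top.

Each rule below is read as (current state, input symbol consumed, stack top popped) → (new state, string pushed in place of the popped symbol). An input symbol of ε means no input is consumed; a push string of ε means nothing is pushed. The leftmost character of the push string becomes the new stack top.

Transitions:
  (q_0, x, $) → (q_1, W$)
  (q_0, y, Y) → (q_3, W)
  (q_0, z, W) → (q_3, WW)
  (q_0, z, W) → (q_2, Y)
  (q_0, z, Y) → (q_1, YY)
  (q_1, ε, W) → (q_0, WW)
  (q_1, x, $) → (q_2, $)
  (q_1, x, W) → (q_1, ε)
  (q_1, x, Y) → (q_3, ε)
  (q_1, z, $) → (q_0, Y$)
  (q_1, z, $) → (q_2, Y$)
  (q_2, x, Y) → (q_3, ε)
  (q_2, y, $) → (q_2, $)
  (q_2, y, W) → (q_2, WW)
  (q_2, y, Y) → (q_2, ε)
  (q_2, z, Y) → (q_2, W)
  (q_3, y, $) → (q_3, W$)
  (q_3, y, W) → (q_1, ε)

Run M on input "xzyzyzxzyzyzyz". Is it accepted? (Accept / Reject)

No computation consumes all input and reaches a final state.

Reject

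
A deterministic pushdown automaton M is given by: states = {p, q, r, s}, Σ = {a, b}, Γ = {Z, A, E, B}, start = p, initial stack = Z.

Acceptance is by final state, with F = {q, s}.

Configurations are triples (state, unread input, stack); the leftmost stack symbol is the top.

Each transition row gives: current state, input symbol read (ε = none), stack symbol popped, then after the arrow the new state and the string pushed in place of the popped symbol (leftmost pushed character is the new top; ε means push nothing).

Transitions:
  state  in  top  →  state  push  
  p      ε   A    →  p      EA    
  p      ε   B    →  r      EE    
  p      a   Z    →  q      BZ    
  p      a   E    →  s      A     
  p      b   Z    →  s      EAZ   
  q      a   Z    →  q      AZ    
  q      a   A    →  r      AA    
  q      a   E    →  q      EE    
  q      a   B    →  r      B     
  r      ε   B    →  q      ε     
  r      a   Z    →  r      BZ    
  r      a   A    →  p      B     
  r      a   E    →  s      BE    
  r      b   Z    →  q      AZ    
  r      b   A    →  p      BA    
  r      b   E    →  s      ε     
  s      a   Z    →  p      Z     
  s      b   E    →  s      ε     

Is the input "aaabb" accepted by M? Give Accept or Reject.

Reject

(p, aaabb, Z)
  read a, top Z: go to q, push BZ → (q, aabb, BZ)
  read a, top B: go to r, push B → (r, abb, BZ)
  ε-move, top B: go to q, push ε → (q, abb, Z)
  read a, top Z: go to q, push AZ → (q, bb, AZ)
No transition applies at (q, bb, AZ); input not fully consumed.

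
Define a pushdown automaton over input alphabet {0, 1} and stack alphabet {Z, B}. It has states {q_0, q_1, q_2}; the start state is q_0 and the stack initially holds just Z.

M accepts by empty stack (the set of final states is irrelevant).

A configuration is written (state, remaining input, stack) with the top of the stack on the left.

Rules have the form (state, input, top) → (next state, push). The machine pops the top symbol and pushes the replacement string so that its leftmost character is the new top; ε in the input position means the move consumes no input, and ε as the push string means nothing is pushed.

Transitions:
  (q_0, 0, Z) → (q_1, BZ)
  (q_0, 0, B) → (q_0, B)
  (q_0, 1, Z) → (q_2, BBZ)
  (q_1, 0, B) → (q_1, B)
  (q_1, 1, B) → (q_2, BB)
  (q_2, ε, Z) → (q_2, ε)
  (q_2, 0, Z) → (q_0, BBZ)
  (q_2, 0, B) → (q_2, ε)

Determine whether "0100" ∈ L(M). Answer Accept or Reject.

One accepting computation: (q_0, 0100, Z) ⊢ (q_1, 100, BZ) ⊢ (q_2, 00, BBZ) ⊢ (q_2, 0, BZ) ⊢ (q_2, ε, Z) ⊢ (q_2, ε, ε)
All input consumed and the stack is empty.

Accept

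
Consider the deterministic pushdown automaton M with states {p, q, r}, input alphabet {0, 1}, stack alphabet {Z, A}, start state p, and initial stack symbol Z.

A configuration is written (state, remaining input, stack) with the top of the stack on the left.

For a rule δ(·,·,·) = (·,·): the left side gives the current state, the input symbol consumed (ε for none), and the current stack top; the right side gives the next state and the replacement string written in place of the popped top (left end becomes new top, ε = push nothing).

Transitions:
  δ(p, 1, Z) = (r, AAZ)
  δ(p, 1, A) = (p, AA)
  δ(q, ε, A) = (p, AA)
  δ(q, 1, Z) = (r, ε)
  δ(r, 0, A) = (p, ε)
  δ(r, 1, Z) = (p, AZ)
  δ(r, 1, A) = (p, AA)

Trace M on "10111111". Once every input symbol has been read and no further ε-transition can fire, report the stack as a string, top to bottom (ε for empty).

AAAAAAAZ

(p, 10111111, Z)
  read 1, top Z: go to r, push AAZ → (r, 0111111, AAZ)
  read 0, top A: go to p, push ε → (p, 111111, AZ)
  read 1, top A: go to p, push AA → (p, 11111, AAZ)
  read 1, top A: go to p, push AA → (p, 1111, AAAZ)
  read 1, top A: go to p, push AA → (p, 111, AAAAZ)
  read 1, top A: go to p, push AA → (p, 11, AAAAAZ)
  read 1, top A: go to p, push AA → (p, 1, AAAAAAZ)
  read 1, top A: go to p, push AA → (p, ε, AAAAAAAZ)
All input consumed in state p with stack AAAAAAAZ.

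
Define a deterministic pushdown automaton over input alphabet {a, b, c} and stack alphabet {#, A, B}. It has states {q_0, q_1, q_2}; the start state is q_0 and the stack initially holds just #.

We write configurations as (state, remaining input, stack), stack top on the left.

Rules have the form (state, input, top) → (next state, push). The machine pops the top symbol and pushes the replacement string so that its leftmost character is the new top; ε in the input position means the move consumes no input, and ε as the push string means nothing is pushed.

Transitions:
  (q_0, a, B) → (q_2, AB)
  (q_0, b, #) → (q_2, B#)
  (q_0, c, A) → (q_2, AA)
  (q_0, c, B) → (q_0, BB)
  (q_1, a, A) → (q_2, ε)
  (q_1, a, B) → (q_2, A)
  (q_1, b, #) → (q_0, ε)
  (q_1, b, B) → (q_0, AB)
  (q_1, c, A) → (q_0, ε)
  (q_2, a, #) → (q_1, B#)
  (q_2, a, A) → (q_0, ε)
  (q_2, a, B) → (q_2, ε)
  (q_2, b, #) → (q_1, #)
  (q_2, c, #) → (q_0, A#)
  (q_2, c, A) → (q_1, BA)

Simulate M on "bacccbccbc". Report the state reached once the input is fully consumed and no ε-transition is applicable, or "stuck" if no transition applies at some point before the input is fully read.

q_2

(q_0, bacccbccbc, #)
  read b, top #: go to q_2, push B# → (q_2, acccbccbc, B#)
  read a, top B: go to q_2, push ε → (q_2, cccbccbc, #)
  read c, top #: go to q_0, push A# → (q_0, ccbccbc, A#)
  read c, top A: go to q_2, push AA → (q_2, cbccbc, AA#)
  read c, top A: go to q_1, push BA → (q_1, bccbc, BAA#)
  read b, top B: go to q_0, push AB → (q_0, ccbc, ABAA#)
  read c, top A: go to q_2, push AA → (q_2, cbc, AABAA#)
  read c, top A: go to q_1, push BA → (q_1, bc, BAABAA#)
  read b, top B: go to q_0, push AB → (q_0, c, ABAABAA#)
  read c, top A: go to q_2, push AA → (q_2, ε, AABAABAA#)
All input consumed; M is in state q_2.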